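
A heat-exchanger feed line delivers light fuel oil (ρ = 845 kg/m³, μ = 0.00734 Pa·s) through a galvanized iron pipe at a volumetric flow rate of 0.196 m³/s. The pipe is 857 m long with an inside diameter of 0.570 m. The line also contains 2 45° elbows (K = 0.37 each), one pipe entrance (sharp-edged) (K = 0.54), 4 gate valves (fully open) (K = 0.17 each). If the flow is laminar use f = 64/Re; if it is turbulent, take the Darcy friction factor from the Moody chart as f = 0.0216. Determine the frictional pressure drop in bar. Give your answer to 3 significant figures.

Cross-sectional area A = πD²/4 = π(0.57)²/4 = 0.2552 m²; mean velocity V = Q/A = 0.196/0.2552 = 0.7681 m/s.
Reynolds number Re = ρVD/μ = 845 · 0.7681 · 0.57 / 0.00734 = 5.04e+04.
Re > 4000 → turbulent; use the Moody-chart value f = 0.0216.
Total minor-loss coefficient ΣK = 2·0.37 + 1·0.54 + 4·0.17 = 1.96.
ΔP = [f·L/D + ΣK]·(ρV²/2) = [0.0216·857/0.57 + 1.96]·(845·0.7681²/2) = [32.48 + 1.96]·249.3 = 8584 Pa.
ΔP = 8584 Pa = 0.0858 bar.

ΔP ≈ 0.0858 bar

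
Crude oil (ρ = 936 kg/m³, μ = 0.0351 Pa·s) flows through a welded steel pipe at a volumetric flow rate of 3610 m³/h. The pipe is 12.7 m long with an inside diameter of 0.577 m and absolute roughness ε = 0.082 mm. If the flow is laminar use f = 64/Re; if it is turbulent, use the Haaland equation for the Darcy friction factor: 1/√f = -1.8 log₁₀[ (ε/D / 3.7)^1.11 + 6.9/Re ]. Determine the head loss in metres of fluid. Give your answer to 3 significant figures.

Q = 3610 m³/h = 3610/3600 = 1.003 m³/s.
Cross-sectional area A = πD²/4 = π(0.577)²/4 = 0.2615 m²; mean velocity V = Q/A = 1.003/0.2615 = 3.835 m/s.
Reynolds number Re = ρVD/μ = 936 · 3.835 · 0.577 / 0.0351 = 5.901e+04.
Re > 4000 → turbulent. Relative roughness ε/D = 8.2e-05/0.577 = 0.000142. Haaland: 1/√f = -1.8 log₁₀[(0.000142/3.7)^1.11 + 6.9/5.901e+04] = -1.8 log₁₀[1.26e-05 + 0.000117] = 6.998, so f = 0.02042.
Darcy-Weisbach: ΔP = f(L/D)(ρV²/2) = 0.02042·(12.7/0.577)·(936·3.835²/2) = 0.02042·22.01·6883 = 3094 Pa.
Head loss h_f = ΔP/(ρg) = 3094/(936·9.81) = 0.337 m.

h_f ≈ 0.337 m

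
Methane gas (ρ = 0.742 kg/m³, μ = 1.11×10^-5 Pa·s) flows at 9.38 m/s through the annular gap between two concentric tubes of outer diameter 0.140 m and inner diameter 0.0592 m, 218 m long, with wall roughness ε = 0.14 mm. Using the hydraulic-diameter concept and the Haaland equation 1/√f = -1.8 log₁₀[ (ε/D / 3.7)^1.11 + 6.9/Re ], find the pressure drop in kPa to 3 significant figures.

ΔP ≈ 2.26 kPa

Hydraulic diameter D_h = 4A/P = D_o - D_i = 0.14 - 0.0592 = 0.0808 m.
Re = ρVD_h/μ = 0.742·9.38·0.0808/1.11e-05 = 5.066e+04.
ε/D_h = 0.00014/0.0808 = 0.00173; Haaland gives 1/√f = -1.8 log₁₀[0.000201+0.000136] = 6.249, so f = 0.02561.
ΔP = f(L/D_h)(ρV²/2) = 0.02561·218/0.0808·32.64 = 2256 Pa.
ΔP = 2.26 kPa.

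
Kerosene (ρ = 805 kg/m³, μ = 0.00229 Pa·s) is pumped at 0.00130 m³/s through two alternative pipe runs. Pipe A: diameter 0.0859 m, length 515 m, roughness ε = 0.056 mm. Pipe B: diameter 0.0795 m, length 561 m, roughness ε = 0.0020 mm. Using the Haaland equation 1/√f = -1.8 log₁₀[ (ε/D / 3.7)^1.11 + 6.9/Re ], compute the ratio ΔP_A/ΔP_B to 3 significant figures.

ΔP_A/ΔP_B ≈ 0.649

Pipe A: V = Q/A = 0.0013/0.005795 = 0.2243 m/s; Re = 6774; ε/D = 0.000652; Haaland → f = 0.03513; ΔP_A = f(L/D)(ρV²/2) = 4266 Pa.
Pipe B: V = Q/A = 0.0013/0.004964 = 0.2619 m/s; Re = 7319; ε/D = 2.52e-05; Haaland → f = 0.03373; ΔP_B = f(L/D)(ρV²/2) = 6572 Pa.
ΔP_A/ΔP_B = 4266/6572 = 0.649.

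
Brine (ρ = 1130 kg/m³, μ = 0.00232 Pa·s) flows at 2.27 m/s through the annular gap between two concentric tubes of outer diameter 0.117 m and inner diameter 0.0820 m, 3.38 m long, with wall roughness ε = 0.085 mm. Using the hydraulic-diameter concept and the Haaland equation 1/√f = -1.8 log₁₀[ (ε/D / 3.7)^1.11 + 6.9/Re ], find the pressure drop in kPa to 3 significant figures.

ΔP ≈ 7.84 kPa

Hydraulic diameter D_h = 4A/P = D_o - D_i = 0.117 - 0.082 = 0.035 m.
Re = ρVD_h/μ = 1130·2.27·0.035/0.00232 = 3.87e+04.
ε/D_h = 8.5e-05/0.035 = 0.00243; Haaland gives 1/√f = -1.8 log₁₀[0.000293+0.000178] = 5.988, so f = 0.02789.
ΔP = f(L/D_h)(ρV²/2) = 0.02789·3.38/0.035·2911 = 7842 Pa.
ΔP = 7.84 kPa.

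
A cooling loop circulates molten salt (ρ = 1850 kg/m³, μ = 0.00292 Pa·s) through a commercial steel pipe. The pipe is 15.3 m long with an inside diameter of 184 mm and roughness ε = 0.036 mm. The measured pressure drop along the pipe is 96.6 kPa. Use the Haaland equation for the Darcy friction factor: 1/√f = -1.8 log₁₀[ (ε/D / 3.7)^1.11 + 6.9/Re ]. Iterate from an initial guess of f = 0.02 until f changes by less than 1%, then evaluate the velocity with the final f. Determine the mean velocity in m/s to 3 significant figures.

Rearranging Darcy-Weisbach: V = √(2·ΔP·D/(f·L·ρ)). With ε/D = 3.6e-05/0.184 = 0.000196, iterate starting from f = 0.02:
  f = 0.02 → V = √(2·9.66e+04·0.184/(0.02·15.3·1850)) = 7.924 m/s; Re = ρVD/μ = 9.238e+05; f → 0.01461
  f = 0.01461 → V = 9.271 m/s; Re = 1.081e+06; f → 0.01449
Converged (Δf/f < 1%). With the final f = 0.01449: V = √(2·9.66e+04·0.184/(0.01449·15.3·1850)) = 9.309 m/s.

V ≈ 9.31 m/s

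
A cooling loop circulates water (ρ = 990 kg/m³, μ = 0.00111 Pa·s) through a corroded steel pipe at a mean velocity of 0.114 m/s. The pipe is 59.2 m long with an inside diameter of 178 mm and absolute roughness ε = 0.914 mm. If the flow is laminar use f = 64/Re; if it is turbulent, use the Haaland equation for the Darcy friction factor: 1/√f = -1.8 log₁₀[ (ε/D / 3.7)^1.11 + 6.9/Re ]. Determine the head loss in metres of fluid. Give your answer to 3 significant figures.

Reynolds number Re = ρVD/μ = 990 · 0.114 · 0.178 / 0.00111 = 1.81e+04.
Re > 4000 → turbulent. Relative roughness ε/D = 0.000914/0.178 = 0.00513. Haaland: 1/√f = -1.8 log₁₀[(0.00513/3.7)^1.11 + 6.9/1.81e+04] = -1.8 log₁₀[0.000673 + 0.000381] = 5.359, so f = 0.03482.
Darcy-Weisbach: ΔP = f(L/D)(ρV²/2) = 0.03482·(59.2/0.178)·(990·0.114²/2) = 0.03482·332.6·6.433 = 74.51 Pa.
Head loss h_f = ΔP/(ρg) = 74.51/(990·9.81) = 0.00767 m.

h_f ≈ 0.00767 m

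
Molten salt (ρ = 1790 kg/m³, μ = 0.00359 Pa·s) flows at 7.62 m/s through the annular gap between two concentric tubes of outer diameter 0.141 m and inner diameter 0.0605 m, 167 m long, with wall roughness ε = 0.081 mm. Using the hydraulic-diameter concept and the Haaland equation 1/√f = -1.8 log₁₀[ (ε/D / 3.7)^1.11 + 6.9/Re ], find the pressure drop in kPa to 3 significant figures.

ΔP ≈ 2210 kPa

Hydraulic diameter D_h = 4A/P = D_o - D_i = 0.141 - 0.0605 = 0.0805 m.
Re = ρVD_h/μ = 1790·7.62·0.0805/0.00359 = 3.059e+05.
ε/D_h = 8.1e-05/0.0805 = 0.00101; Haaland gives 1/√f = -1.8 log₁₀[0.00011+2.26e-05] = 6.978, so f = 0.02054.
ΔP = f(L/D_h)(ρV²/2) = 0.02054·167/0.0805·5.197e+04 = 2.214e+06 Pa.
ΔP = 2210 kPa.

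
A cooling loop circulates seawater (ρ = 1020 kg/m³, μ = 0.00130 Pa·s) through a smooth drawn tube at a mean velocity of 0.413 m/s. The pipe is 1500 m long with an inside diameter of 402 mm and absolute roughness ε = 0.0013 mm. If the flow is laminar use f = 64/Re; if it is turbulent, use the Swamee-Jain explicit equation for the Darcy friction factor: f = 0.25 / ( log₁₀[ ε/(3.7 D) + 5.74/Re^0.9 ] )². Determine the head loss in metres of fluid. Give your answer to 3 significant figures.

Reynolds number Re = ρVD/μ = 1020 · 0.413 · 0.402 / 0.0013 = 1.303e+05.
Re > 4000 → turbulent. Relative roughness ε/D = 1.3e-06/0.402 = 3.23e-06. Swamee-Jain: f = 0.25/(log₁₀[3.23e-06/3.7 + 5.74/1.303e+05^0.9])² = 0.25/(log₁₀[8.74e-07 + 0.000143])² = 0.25/(-3.842)² = 0.01694.
Darcy-Weisbach: ΔP = f(L/D)(ρV²/2) = 0.01694·(1500/0.402)·(1020·0.413²/2) = 0.01694·3731·86.99 = 5498 Pa.
Head loss h_f = ΔP/(ρg) = 5498/(1020·9.81) = 0.549 m.

h_f ≈ 0.549 m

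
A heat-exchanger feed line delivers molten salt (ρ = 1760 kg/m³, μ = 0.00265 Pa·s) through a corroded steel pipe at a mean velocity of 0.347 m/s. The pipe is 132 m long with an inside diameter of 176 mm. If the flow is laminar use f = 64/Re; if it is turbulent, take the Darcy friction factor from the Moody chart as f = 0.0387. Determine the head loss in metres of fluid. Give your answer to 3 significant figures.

Reynolds number Re = ρVD/μ = 1760 · 0.347 · 0.176 / 0.00265 = 4.056e+04.
Re > 4000 → turbulent; use the Moody-chart value f = 0.0387.
Darcy-Weisbach: ΔP = f(L/D)(ρV²/2) = 0.0387·(132/0.176)·(1760·0.347²/2) = 0.0387·750·106 = 3075 Pa.
Head loss h_f = ΔP/(ρg) = 3075/(1760·9.81) = 0.178 m.

h_f ≈ 0.178 m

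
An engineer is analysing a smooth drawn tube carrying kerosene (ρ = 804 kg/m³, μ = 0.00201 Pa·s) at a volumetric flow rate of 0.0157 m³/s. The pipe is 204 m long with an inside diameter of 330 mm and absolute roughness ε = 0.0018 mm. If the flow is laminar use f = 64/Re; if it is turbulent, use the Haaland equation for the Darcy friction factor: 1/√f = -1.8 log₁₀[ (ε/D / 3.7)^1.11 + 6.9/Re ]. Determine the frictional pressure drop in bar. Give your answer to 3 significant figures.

ΔP ≈ 0.00206 bar

Cross-sectional area A = πD²/4 = π(0.33)²/4 = 0.08553 m²; mean velocity V = Q/A = 0.0157/0.08553 = 0.1836 m/s.
Reynolds number Re = ρVD/μ = 804 · 0.1836 · 0.33 / 0.00201 = 2.423e+04.
Re > 4000 → turbulent. Relative roughness ε/D = 1.8e-06/0.33 = 5.45e-06. Haaland: 1/√f = -1.8 log₁₀[(5.45e-06/3.7)^1.11 + 6.9/2.423e+04] = -1.8 log₁₀[3.37e-07 + 0.000285] = 6.381, so f = 0.02456.
Darcy-Weisbach: ΔP = f(L/D)(ρV²/2) = 0.02456·(204/0.33)·(804·0.1836²/2) = 0.02456·618.2·13.55 = 205.7 Pa.
ΔP = 205.7 Pa = 0.00206 bar.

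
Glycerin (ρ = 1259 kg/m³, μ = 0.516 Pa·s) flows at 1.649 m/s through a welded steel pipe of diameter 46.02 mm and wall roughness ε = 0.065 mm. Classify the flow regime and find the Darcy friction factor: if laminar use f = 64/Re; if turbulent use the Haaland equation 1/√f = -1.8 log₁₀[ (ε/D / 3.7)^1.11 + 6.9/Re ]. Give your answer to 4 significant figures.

Re = ρVD/μ = 1259·1.649·0.04602/0.516 = 185.2.
Re < 2300 → laminar, so f = 64/Re = 0.3457 (roughness is irrelevant in laminar flow).

f ≈ 0.3457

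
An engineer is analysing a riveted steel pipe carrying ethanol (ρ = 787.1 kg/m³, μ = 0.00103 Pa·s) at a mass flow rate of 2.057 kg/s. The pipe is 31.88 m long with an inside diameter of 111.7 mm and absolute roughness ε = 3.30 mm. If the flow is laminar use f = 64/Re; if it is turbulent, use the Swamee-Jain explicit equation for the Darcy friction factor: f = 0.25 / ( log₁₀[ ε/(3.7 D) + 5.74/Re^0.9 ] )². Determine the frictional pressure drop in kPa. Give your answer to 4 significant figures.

ΔP ≈ 0.4698 kPa

A = πD²/4 = π(0.1117)²/4 = 0.009799 m²; mean velocity V = ṁ/(ρA) = 2.057/(787.1 · 0.009799) = 0.2667 m/s.
Reynolds number Re = ρVD/μ = 787.1 · 0.2667 · 0.1117 / 0.00103 = 2.276e+04.
Re > 4000 → turbulent. Relative roughness ε/D = 0.0033/0.1117 = 0.0295. Swamee-Jain: f = 0.25/(log₁₀[0.0295/3.7 + 5.74/2.276e+04^0.9])² = 0.25/(log₁₀[0.00798 + 0.000688])² = 0.25/(-2.062)² = 0.05881.
Darcy-Weisbach: ΔP = f(L/D)(ρV²/2) = 0.05881·(31.88/0.1117)·(787.1·0.2667²/2) = 0.05881·285.4·27.99 = 469.8 Pa.
ΔP = 469.8 Pa = 0.4698 kPa.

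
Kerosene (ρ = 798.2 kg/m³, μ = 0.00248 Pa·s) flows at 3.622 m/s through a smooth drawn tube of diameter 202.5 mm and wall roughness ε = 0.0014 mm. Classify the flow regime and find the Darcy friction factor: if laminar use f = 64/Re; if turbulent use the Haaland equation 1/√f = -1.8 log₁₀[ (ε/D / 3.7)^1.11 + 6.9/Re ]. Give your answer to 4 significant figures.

f ≈ 0.01506

Re = ρVD/μ = 798.2·3.622·0.2025/0.00248 = 2.361e+05.
Re > 4000 → turbulent. ε/D = 1.4e-06/0.2025 = 6.91e-06; Haaland: 1/√f = -1.8 log₁₀[4.38e-07 + 2.92e-05] = 8.15, so f = 0.01506.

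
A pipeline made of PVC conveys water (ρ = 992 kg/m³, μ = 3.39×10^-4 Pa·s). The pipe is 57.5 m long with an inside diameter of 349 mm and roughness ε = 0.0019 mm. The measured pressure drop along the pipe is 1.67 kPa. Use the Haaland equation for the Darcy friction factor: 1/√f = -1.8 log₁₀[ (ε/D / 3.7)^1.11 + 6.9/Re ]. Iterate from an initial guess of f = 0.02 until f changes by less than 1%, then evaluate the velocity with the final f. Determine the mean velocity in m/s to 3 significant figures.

V ≈ 1.36 m/s

Rearranging Darcy-Weisbach: V = √(2·ΔP·D/(f·L·ρ)). With ε/D = 1.9e-06/0.349 = 5.44e-06, iterate starting from f = 0.02:
  f = 0.02 → V = √(2·1670·0.349/(0.02·57.5·992)) = 1.011 m/s; Re = ρVD/μ = 1.032e+06; f → 0.01162
  f = 0.01162 → V = 1.326 m/s; Re = 1.354e+06; f → 0.01113
  f = 0.01113 → V = 1.355 m/s; Re = 1.384e+06; f → 0.0111
Converged (Δf/f < 1%). With the final f = 0.0111: V = √(2·1670·0.349/(0.0111·57.5·992)) = 1.357 m/s.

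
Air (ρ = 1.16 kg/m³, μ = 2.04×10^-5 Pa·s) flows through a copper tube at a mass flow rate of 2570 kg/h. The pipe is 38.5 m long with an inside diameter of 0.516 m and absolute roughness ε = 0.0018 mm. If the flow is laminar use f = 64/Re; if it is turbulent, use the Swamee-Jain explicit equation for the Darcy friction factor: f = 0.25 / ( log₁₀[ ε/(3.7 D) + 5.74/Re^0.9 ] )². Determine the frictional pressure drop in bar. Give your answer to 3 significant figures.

ΔP ≈ 6.91×10^-5 bar

ṁ = 2570 kg/h = 2570/3600 = 0.7139 kg/s.
A = πD²/4 = π(0.516)²/4 = 0.2091 m²; mean velocity V = ṁ/(ρA) = 0.7139/(1.16 · 0.2091) = 2.943 m/s.
Reynolds number Re = ρVD/μ = 1.16 · 2.943 · 0.516 / 2.04e-05 = 8.635e+04.
Re > 4000 → turbulent. Relative roughness ε/D = 1.8e-06/0.516 = 3.49e-06. Swamee-Jain: f = 0.25/(log₁₀[3.49e-06/3.7 + 5.74/8.635e+04^0.9])² = 0.25/(log₁₀[9.43e-07 + 0.000207])² = 0.25/(-3.682)² = 0.01844.
Darcy-Weisbach: ΔP = f(L/D)(ρV²/2) = 0.01844·(38.5/0.516)·(1.16·2.943²/2) = 0.01844·74.61·5.023 = 6.913 Pa.
ΔP = 6.913 Pa = 6.91×10^-5 bar.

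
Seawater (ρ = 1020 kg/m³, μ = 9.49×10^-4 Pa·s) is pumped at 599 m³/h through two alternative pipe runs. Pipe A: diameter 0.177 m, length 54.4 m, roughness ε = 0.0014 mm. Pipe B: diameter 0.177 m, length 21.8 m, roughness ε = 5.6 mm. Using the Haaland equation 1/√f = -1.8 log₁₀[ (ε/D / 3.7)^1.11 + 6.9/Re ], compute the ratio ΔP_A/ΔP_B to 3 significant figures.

Pipe A: V = Q/A = 0.1664/0.02461 = 6.762 m/s; Re = 1.286e+06; ε/D = 7.91e-06; Haaland → f = 0.01128; ΔP_A = f(L/D)(ρV²/2) = 8.084e+04 Pa.
Pipe B: V = Q/A = 0.1664/0.02461 = 6.762 m/s; Re = 1.286e+06; ε/D = 0.0316; Haaland → f = 0.0586; ΔP_B = f(L/D)(ρV²/2) = 1.683e+05 Pa.
ΔP_A/ΔP_B = 8.084e+04/1.683e+05 = 0.480.

ΔP_A/ΔP_B ≈ 0.480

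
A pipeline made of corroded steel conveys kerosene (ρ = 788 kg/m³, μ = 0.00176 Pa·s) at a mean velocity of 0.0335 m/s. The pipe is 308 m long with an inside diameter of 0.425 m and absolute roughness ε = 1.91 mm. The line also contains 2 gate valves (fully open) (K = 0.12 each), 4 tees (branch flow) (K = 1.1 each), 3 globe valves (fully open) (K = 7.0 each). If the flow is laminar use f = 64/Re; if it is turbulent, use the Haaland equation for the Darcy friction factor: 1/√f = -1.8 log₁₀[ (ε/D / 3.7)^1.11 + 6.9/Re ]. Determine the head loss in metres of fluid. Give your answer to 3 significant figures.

h_f ≈ 0.00312 m

Reynolds number Re = ρVD/μ = 788 · 0.0335 · 0.425 / 0.00176 = 6375.
Re > 4000 → turbulent. Relative roughness ε/D = 0.00191/0.425 = 0.00449. Haaland: 1/√f = -1.8 log₁₀[(0.00449/3.7)^1.11 + 6.9/6375] = -1.8 log₁₀[0.00058 + 0.00108] = 5.002, so f = 0.03996.
Total minor-loss coefficient ΣK = 2·0.12 + 4·1.1 + 3·7 = 25.6.
ΔP = [f·L/D + ΣK]·(ρV²/2) = [0.03996·308/0.425 + 25.6]·(788·0.0335²/2) = [28.96 + 25.6]·0.4422 = 24.14 Pa.
Head loss h_f = ΔP/(ρg) = 24.14/(788·9.81) = 0.00312 m.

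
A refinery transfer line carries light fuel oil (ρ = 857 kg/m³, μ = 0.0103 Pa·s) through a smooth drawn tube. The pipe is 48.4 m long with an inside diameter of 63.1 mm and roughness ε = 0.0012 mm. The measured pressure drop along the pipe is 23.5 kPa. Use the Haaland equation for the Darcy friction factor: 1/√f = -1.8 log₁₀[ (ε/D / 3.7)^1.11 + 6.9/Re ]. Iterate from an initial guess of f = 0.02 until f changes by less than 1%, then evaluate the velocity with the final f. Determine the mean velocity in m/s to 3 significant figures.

V ≈ 1.47 m/s

Rearranging Darcy-Weisbach: V = √(2·ΔP·D/(f·L·ρ)). With ε/D = 1.2e-06/0.0631 = 1.9e-05, iterate starting from f = 0.02:
  f = 0.02 → V = √(2·2.35e+04·0.0631/(0.02·48.4·857)) = 1.891 m/s; Re = ρVD/μ = 9927; f → 0.03097
  f = 0.03097 → V = 1.52 m/s; Re = 7978; f → 0.03291
  f = 0.03291 → V = 1.474 m/s; Re = 7738; f → 0.0332
Converged (Δf/f < 1%). With the final f = 0.0332: V = √(2·2.35e+04·0.0631/(0.0332·48.4·857)) = 1.468 m/s.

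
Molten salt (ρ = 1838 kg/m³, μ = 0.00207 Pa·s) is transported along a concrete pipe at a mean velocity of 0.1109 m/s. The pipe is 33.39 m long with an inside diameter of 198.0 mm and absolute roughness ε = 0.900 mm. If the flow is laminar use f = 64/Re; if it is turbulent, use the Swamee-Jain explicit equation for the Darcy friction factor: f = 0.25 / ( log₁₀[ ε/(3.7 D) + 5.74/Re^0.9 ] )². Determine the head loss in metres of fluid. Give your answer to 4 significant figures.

h_f ≈ 0.003639 m

Reynolds number Re = ρVD/μ = 1838 · 0.1109 · 0.198 / 0.00207 = 1.95e+04.
Re > 4000 → turbulent. Relative roughness ε/D = 0.0009/0.198 = 0.00455. Swamee-Jain: f = 0.25/(log₁₀[0.00455/3.7 + 5.74/1.95e+04^0.9])² = 0.25/(log₁₀[0.00123 + 0.000791])² = 0.25/(-2.695)² = 0.03442.
Darcy-Weisbach: ΔP = f(L/D)(ρV²/2) = 0.03442·(33.39/0.198)·(1838·0.1109²/2) = 0.03442·168.6·11.3 = 65.61 Pa.
Head loss h_f = ΔP/(ρg) = 65.61/(1838·9.81) = 0.003639 m.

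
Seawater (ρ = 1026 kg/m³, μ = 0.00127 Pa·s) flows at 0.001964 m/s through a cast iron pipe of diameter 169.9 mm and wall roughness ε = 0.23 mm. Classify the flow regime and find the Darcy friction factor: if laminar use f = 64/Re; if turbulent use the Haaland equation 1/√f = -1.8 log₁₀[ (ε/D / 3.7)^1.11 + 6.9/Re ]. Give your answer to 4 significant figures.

f ≈ 0.2374

Re = ρVD/μ = 1026·0.001964·0.1699/0.00127 = 269.6.
Re < 2300 → laminar, so f = 64/Re = 0.2374 (roughness is irrelevant in laminar flow).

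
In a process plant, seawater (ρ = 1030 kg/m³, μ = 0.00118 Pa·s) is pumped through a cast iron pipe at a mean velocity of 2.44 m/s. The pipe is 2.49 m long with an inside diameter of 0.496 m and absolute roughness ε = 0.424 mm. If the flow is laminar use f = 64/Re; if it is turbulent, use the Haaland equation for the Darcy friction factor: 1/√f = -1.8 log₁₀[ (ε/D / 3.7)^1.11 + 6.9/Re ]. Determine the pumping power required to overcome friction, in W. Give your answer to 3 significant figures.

P ≈ 140 W

Reynolds number Re = ρVD/μ = 1030 · 2.44 · 0.496 / 0.00118 = 1.056e+06.
Re > 4000 → turbulent. Relative roughness ε/D = 0.000424/0.496 = 0.000855. Haaland: 1/√f = -1.8 log₁₀[(0.000855/3.7)^1.11 + 6.9/1.056e+06] = -1.8 log₁₀[9.2e-05 + 6.53e-06] = 7.212, so f = 0.01923.
Darcy-Weisbach: ΔP = f(L/D)(ρV²/2) = 0.01923·(2.49/0.496)·(1030·2.44²/2) = 0.01923·5.02·3066 = 296 Pa.
Q = V·A = 2.44·0.1932 = 0.4715 m³/s.
Pumping power P = QΔP = 0.4715·296 = 139.5 W = 140 W.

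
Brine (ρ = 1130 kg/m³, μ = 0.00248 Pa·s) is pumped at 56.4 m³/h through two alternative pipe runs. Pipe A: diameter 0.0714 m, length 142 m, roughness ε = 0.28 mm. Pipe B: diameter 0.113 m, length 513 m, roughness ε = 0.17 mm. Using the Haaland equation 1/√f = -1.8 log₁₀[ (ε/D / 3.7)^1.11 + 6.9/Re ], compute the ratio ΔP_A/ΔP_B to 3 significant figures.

ΔP_A/ΔP_B ≈ 3.34

Pipe A: V = Q/A = 0.01567/0.004004 = 3.913 m/s; Re = 1.273e+05; ε/D = 0.00392; Haaland → f = 0.02909; ΔP_A = f(L/D)(ρV²/2) = 5.005e+05 Pa.
Pipe B: V = Q/A = 0.01567/0.01003 = 1.562 m/s; Re = 8.043e+04; ε/D = 0.0015; Haaland → f = 0.02397; ΔP_B = f(L/D)(ρV²/2) = 1.5e+05 Pa.
ΔP_A/ΔP_B = 5.005e+05/1.5e+05 = 3.34.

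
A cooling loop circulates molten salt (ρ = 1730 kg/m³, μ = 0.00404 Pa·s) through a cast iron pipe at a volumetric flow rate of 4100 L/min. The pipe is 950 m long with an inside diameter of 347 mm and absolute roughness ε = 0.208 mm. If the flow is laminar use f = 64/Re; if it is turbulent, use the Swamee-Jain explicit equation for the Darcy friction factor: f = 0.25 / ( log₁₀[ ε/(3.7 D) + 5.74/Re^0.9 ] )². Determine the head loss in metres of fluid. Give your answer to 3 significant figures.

Q = 4100 L/min = 4100/60000 = 0.06833 m³/s.
Cross-sectional area A = πD²/4 = π(0.347)²/4 = 0.09457 m²; mean velocity V = Q/A = 0.06833/0.09457 = 0.7226 m/s.
Reynolds number Re = ρVD/μ = 1730 · 0.7226 · 0.347 / 0.00404 = 1.074e+05.
Re > 4000 → turbulent. Relative roughness ε/D = 0.000208/0.347 = 0.000599. Swamee-Jain: f = 0.25/(log₁₀[0.000599/3.7 + 5.74/1.074e+05^0.9])² = 0.25/(log₁₀[0.000162 + 0.00017])² = 0.25/(-3.479)² = 0.02066.
Darcy-Weisbach: ΔP = f(L/D)(ρV²/2) = 0.02066·(950/0.347)·(1730·0.7226²/2) = 0.02066·2738·451.6 = 2.555e+04 Pa.
Head loss h_f = ΔP/(ρg) = 2.555e+04/(1730·9.81) = 1.51 m.

h_f ≈ 1.51 m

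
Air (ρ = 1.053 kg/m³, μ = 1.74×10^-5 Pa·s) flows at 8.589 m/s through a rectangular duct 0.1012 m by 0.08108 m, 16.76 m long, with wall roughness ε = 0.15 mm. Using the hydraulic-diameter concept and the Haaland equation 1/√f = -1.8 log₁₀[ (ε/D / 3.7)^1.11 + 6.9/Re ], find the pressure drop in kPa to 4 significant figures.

Hydraulic diameter D_h = 4A/P = 4·(0.1012·0.08108)/(2·(0.1012+0.08108)) = 0.03282/0.3646 = 0.09003 m.
Re = ρVD_h/μ = 1.053·8.589·0.09003/1.74e-05 = 4.68e+04.
ε/D_h = 0.00015/0.09003 = 0.00167; Haaland gives 1/√f = -1.8 log₁₀[0.000193+0.000147] = 6.242, so f = 0.02566.
ΔP = f(L/D_h)(ρV²/2) = 0.02566·16.76/0.09003·38.84 = 185.5 Pa.
ΔP = 0.1855 kPa.

ΔP ≈ 0.1855 kPa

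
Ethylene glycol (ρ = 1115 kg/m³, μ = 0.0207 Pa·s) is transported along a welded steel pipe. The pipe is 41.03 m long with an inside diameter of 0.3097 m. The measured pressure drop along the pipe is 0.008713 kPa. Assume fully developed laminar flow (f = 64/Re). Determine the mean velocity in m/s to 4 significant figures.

V ≈ 0.03075 m/s

For laminar flow, f = 64/Re with Re = ρVD/μ, so Darcy-Weisbach reduces to ΔP = 32μLV/D². Solving for V: V = ΔP·D²/(32μL) = 8.713·(0.3097)²/(32·0.0207·41.03) = 0.03075 m/s.
Check: Re = ρVD/μ = 1115·0.03075·0.3097/0.0207 = 512.9 < 2300, so the laminar assumption holds.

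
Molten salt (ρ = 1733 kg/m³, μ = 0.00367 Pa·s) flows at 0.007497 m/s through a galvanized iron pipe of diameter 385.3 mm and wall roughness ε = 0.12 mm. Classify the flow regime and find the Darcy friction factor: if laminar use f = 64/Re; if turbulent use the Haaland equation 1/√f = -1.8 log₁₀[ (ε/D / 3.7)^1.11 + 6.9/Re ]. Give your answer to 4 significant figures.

f ≈ 0.04692

Re = ρVD/μ = 1733·0.007497·0.3853/0.00367 = 1364.
Re < 2300 → laminar, so f = 64/Re = 0.04692 (roughness is irrelevant in laminar flow).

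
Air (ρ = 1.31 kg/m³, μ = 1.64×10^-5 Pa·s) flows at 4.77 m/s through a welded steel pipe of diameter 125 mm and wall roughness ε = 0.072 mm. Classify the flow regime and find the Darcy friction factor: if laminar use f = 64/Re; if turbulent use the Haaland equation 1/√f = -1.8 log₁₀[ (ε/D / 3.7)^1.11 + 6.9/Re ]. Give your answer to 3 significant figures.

Re = ρVD/μ = 1.31·4.77·0.125/1.64e-05 = 4.763e+04.
Re > 4000 → turbulent. ε/D = 7.2e-05/0.125 = 0.000576; Haaland: 1/√f = -1.8 log₁₀[5.93e-05 + 0.000145] = 6.642, so f = 0.02267.

f ≈ 0.0227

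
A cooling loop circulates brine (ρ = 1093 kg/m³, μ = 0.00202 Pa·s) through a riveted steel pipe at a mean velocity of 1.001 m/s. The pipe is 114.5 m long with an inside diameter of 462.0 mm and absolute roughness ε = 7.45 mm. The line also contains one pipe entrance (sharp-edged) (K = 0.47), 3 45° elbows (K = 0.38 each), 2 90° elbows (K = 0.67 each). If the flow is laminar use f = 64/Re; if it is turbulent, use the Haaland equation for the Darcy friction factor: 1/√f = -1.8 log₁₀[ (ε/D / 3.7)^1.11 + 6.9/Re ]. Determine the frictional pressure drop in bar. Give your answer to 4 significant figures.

ΔP ≈ 0.07739 bar

Reynolds number Re = ρVD/μ = 1093 · 1.001 · 0.462 / 0.00202 = 2.502e+05.
Re > 4000 → turbulent. Relative roughness ε/D = 0.00745/0.462 = 0.0161. Haaland: 1/√f = -1.8 log₁₀[(0.0161/3.7)^1.11 + 6.9/2.502e+05] = -1.8 log₁₀[0.0024 + 2.76e-05] = 4.708, so f = 0.04512.
Total minor-loss coefficient ΣK = 1·0.47 + 3·0.38 + 2·0.67 = 2.95.
ΔP = [f·L/D + ΣK]·(ρV²/2) = [0.04512·114.5/0.462 + 2.95]·(1093·1.001²/2) = [11.18 + 2.95]·547.6 = 7739 Pa.
ΔP = 7739 Pa = 0.07739 bar.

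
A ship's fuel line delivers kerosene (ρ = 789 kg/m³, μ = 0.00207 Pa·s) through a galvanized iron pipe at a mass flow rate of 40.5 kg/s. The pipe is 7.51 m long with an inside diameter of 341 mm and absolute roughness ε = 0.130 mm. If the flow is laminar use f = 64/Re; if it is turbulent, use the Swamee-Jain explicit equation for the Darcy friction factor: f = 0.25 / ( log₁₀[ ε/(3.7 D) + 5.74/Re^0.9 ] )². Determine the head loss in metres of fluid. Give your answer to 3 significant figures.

h_f ≈ 0.00739 m

A = πD²/4 = π(0.341)²/4 = 0.09133 m²; mean velocity V = ṁ/(ρA) = 40.5/(789 · 0.09133) = 0.5621 m/s.
Reynolds number Re = ρVD/μ = 789 · 0.5621 · 0.341 / 0.00207 = 7.305e+04.
Re > 4000 → turbulent. Relative roughness ε/D = 0.00013/0.341 = 0.000381. Swamee-Jain: f = 0.25/(log₁₀[0.000381/3.7 + 5.74/7.305e+04^0.9])² = 0.25/(log₁₀[0.000103 + 0.000241])² = 0.25/(-3.464)² = 0.02084.
Darcy-Weisbach: ΔP = f(L/D)(ρV²/2) = 0.02084·(7.51/0.341)·(789·0.5621²/2) = 0.02084·22.02·124.6 = 57.2 Pa.
Head loss h_f = ΔP/(ρg) = 57.2/(789·9.81) = 0.00739 m.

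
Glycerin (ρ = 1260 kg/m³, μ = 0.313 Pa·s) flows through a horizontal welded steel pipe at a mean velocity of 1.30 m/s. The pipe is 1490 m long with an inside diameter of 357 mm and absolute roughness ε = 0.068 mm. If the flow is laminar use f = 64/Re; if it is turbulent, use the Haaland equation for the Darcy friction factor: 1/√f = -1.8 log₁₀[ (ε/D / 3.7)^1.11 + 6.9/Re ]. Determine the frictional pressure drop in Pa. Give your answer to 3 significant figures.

ΔP ≈ 152000 Pa

Reynolds number Re = ρVD/μ = 1260 · 1.3 · 0.357 / 0.313 = 1868.
Re < 2300 → laminar flow, so f = 64/Re = 64/1868 = 0.03426 (the turbulent correlation is not needed).
Darcy-Weisbach: ΔP = f(L/D)(ρV²/2) = 0.03426·(1490/0.357)·(1260·1.3²/2) = 0.03426·4174·1065 = 1.522e+05 Pa.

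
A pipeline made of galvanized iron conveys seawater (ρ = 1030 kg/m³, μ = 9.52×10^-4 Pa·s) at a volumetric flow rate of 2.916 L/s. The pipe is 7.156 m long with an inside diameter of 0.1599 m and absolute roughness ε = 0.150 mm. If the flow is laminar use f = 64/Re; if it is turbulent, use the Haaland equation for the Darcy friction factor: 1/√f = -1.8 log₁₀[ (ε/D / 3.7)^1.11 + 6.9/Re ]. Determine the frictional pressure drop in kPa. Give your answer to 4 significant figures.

Q = 2.916 L/s = 2.916/1000 = 0.002916 m³/s.
Cross-sectional area A = πD²/4 = π(0.1599)²/4 = 0.02008 m²; mean velocity V = Q/A = 0.002916/0.02008 = 0.1452 m/s.
Reynolds number Re = ρVD/μ = 1030 · 0.1452 · 0.1599 / 0.000952 = 2.512e+04.
Re > 4000 → turbulent. Relative roughness ε/D = 0.00015/0.1599 = 0.000938. Haaland: 1/√f = -1.8 log₁₀[(0.000938/3.7)^1.11 + 6.9/2.512e+04] = -1.8 log₁₀[0.000102 + 0.000275] = 6.163, so f = 0.02632.
Darcy-Weisbach: ΔP = f(L/D)(ρV²/2) = 0.02632·(7.156/0.1599)·(1030·0.1452²/2) = 0.02632·44.75·10.86 = 12.79 Pa.
ΔP = 12.79 Pa = 0.01279 kPa.

ΔP ≈ 0.01279 kPa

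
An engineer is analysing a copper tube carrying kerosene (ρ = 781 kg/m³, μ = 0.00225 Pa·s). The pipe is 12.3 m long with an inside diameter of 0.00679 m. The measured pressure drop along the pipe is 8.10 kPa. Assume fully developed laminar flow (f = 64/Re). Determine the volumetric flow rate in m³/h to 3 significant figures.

Q ≈ 0.0550 m³/h

For laminar flow, f = 64/Re with Re = ρVD/μ, so Darcy-Weisbach reduces to ΔP = 32μLV/D². Solving for V: V = ΔP·D²/(32μL) = 8100·(0.00679)²/(32·0.00225·12.3) = 0.4217 m/s.
Check: Re = ρVD/μ = 781·0.4217·0.00679/0.00225 = 993.9 < 2300, so the laminar assumption holds.
Q = V·A = 0.4217·(π/4·0.00679²) = 1.527e-05 m³/s = 0.0550 m³/h.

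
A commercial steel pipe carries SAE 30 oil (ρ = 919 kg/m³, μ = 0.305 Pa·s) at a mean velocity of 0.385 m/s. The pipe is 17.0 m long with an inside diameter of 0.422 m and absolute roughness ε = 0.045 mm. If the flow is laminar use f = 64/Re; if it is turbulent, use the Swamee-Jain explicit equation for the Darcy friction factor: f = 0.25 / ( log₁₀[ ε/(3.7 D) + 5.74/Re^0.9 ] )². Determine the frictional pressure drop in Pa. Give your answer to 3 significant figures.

Reynolds number Re = ρVD/μ = 919 · 0.385 · 0.422 / 0.305 = 489.5.
Re < 2300 → laminar flow, so f = 64/Re = 64/489.5 = 0.1307 (the turbulent correlation is not needed).
Darcy-Weisbach: ΔP = f(L/D)(ρV²/2) = 0.1307·(17/0.422)·(919·0.385²/2) = 0.1307·40.28·68.11 = 358.7 Pa.

ΔP ≈ 359 Pa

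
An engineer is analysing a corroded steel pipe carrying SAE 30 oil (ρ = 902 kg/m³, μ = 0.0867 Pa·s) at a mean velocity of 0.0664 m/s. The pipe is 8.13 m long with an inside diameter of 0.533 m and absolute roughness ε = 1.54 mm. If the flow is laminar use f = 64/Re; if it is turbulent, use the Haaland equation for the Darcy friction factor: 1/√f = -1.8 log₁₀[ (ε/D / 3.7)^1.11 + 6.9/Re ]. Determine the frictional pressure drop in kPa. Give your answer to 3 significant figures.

ΔP ≈ 0.00527 kPa

Reynolds number Re = ρVD/μ = 902 · 0.0664 · 0.533 / 0.0867 = 368.2.
Re < 2300 → laminar flow, so f = 64/Re = 64/368.2 = 0.1738 (the turbulent correlation is not needed).
Darcy-Weisbach: ΔP = f(L/D)(ρV²/2) = 0.1738·(8.13/0.533)·(902·0.0664²/2) = 0.1738·15.25·1.988 = 5.272 Pa.
ΔP = 5.272 Pa = 0.00527 kPa.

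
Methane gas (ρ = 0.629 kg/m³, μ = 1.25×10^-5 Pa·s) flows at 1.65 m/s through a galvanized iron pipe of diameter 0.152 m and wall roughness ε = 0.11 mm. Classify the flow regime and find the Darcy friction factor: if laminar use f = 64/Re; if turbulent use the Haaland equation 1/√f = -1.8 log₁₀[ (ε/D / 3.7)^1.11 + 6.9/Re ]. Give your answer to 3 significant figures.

f ≈ 0.0300

Re = ρVD/μ = 0.629·1.65·0.152/1.25e-05 = 1.262e+04.
Re > 4000 → turbulent. ε/D = 0.00011/0.152 = 0.000724; Haaland: 1/√f = -1.8 log₁₀[7.65e-05 + 0.000547] = 5.77, so f = 0.03004.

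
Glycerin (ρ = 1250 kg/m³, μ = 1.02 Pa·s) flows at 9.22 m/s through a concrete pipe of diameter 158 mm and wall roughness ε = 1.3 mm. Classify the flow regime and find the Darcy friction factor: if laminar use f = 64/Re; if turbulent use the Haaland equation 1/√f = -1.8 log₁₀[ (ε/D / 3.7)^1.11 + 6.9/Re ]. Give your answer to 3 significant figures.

f ≈ 0.0358

Re = ρVD/μ = 1250·9.22·0.158/1.02 = 1785.
Re < 2300 → laminar, so f = 64/Re = 0.03585 (roughness is irrelevant in laminar flow).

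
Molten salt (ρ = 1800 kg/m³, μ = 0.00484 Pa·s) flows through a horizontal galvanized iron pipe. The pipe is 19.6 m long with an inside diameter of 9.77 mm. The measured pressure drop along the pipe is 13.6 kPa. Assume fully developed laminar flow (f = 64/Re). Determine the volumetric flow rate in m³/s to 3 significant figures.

For laminar flow, f = 64/Re with Re = ρVD/μ, so Darcy-Weisbach reduces to ΔP = 32μLV/D². Solving for V: V = ΔP·D²/(32μL) = 1.36e+04·(0.00977)²/(32·0.00484·19.6) = 0.4276 m/s.
Check: Re = ρVD/μ = 1800·0.4276·0.00977/0.00484 = 1554 < 2300, so the laminar assumption holds.
Q = V·A = 0.4276·(π/4·0.00977²) = 3.206e-05 m³/s = 3.21×10^-5 m³/s.

Q ≈ 3.21×10^-5 m³/s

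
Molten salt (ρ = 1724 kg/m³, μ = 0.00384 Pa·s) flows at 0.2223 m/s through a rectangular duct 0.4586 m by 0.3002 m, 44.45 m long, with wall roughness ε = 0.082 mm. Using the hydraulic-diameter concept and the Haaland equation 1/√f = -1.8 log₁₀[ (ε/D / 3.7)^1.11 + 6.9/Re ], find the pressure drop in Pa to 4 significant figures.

ΔP ≈ 119.3 Pa

Hydraulic diameter D_h = 4A/P = 4·(0.4586·0.3002)/(2·(0.4586+0.3002)) = 0.5507/1.518 = 0.3629 m.
Re = ρVD_h/μ = 1724·0.2223·0.3629/0.00384 = 3.622e+04.
ε/D_h = 8.2e-05/0.3629 = 0.000226; Haaland gives 1/√f = -1.8 log₁₀[2.1e-05+0.000191] = 6.614, so f = 0.02286.
ΔP = f(L/D_h)(ρV²/2) = 0.02286·44.45/0.3629·42.6 = 119.3 Pa.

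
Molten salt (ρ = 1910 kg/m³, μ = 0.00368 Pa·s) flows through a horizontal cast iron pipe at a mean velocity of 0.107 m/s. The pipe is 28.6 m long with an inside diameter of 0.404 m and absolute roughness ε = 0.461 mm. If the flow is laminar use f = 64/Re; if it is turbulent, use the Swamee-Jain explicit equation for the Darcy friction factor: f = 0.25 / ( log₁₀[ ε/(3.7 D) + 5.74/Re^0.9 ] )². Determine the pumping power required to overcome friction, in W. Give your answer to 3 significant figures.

P ≈ 0.295 W

Reynolds number Re = ρVD/μ = 1910 · 0.107 · 0.404 / 0.00368 = 2.244e+04.
Re > 4000 → turbulent. Relative roughness ε/D = 0.000461/0.404 = 0.00114. Swamee-Jain: f = 0.25/(log₁₀[0.00114/3.7 + 5.74/2.244e+04^0.9])² = 0.25/(log₁₀[0.000308 + 0.000697])² = 0.25/(-2.998)² = 0.02782.
Darcy-Weisbach: ΔP = f(L/D)(ρV²/2) = 0.02782·(28.6/0.404)·(1910·0.107²/2) = 0.02782·70.79·10.93 = 21.53 Pa.
Q = V·A = 0.107·0.1282 = 0.01372 m³/s.
Pumping power P = QΔP = 0.01372·21.53 = 0.2953 W = 0.295 W.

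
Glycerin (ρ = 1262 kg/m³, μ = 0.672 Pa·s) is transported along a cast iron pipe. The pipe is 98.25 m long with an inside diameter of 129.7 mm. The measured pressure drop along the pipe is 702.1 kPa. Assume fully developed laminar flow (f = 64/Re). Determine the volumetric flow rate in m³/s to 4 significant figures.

For laminar flow, f = 64/Re with Re = ρVD/μ, so Darcy-Weisbach reduces to ΔP = 32μLV/D². Solving for V: V = ΔP·D²/(32μL) = 7.021e+05·(0.1297)²/(32·0.672·98.25) = 5.59 m/s.
Check: Re = ρVD/μ = 1262·5.59·0.1297/0.672 = 1362 < 2300, so the laminar assumption holds.
Q = V·A = 5.59·(π/4·0.1297²) = 0.07386 m³/s = 0.07386 m³/s.

Q ≈ 0.07386 m³/s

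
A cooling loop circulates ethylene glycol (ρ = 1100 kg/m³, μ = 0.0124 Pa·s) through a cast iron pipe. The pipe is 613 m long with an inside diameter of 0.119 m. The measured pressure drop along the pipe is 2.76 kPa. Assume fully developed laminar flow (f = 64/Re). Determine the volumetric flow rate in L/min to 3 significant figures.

Q ≈ 107 L/min

For laminar flow, f = 64/Re with Re = ρVD/μ, so Darcy-Weisbach reduces to ΔP = 32μLV/D². Solving for V: V = ΔP·D²/(32μL) = 2760·(0.119)²/(32·0.0124·613) = 0.1607 m/s.
Check: Re = ρVD/μ = 1100·0.1607·0.119/0.0124 = 1696 < 2300, so the laminar assumption holds.
Q = V·A = 0.1607·(π/4·0.119²) = 0.001787 m³/s = 107 L/min.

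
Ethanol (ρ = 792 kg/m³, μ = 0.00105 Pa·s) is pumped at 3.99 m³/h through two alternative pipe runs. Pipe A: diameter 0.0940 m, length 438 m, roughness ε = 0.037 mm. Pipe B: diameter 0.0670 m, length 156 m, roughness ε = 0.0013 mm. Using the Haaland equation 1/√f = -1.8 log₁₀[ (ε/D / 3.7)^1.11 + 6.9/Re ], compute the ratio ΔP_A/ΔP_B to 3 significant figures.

ΔP_A/ΔP_B ≈ 0.574

Pipe A: V = Q/A = 0.001108/0.00694 = 0.1597 m/s; Re = 1.132e+04; ε/D = 0.000394; Haaland → f = 0.03036; ΔP_A = f(L/D)(ρV²/2) = 1429 Pa.
Pipe B: V = Q/A = 0.001108/0.003526 = 0.3144 m/s; Re = 1.589e+04; ε/D = 1.94e-05; Haaland → f = 0.02733; ΔP_B = f(L/D)(ρV²/2) = 2490 Pa.
ΔP_A/ΔP_B = 1429/2490 = 0.574.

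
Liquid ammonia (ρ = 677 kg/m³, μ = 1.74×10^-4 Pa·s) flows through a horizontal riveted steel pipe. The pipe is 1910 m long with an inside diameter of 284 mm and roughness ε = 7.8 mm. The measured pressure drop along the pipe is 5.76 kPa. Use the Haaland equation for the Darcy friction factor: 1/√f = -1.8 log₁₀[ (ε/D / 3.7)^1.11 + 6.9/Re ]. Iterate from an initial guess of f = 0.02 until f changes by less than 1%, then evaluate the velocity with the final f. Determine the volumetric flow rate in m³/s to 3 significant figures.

Q ≈ 0.0135 m³/s

Rearranging Darcy-Weisbach: V = √(2·ΔP·D/(f·L·ρ)). With ε/D = 0.0078/0.284 = 0.0275, iterate starting from f = 0.02:
  f = 0.02 → V = √(2·5760·0.284/(0.02·1910·677)) = 0.3557 m/s; Re = ρVD/μ = 3.93e+05; f → 0.05533
  f = 0.05533 → V = 0.2138 m/s; Re = 2.363e+05; f → 0.05538
Converged (Δf/f < 1%). With the final f = 0.05538: V = √(2·5760·0.284/(0.05538·1910·677)) = 0.2137 m/s.
Q = V·A = 0.2137·(π/4·0.284²) = 0.01354 m³/s = 0.0135 m³/s.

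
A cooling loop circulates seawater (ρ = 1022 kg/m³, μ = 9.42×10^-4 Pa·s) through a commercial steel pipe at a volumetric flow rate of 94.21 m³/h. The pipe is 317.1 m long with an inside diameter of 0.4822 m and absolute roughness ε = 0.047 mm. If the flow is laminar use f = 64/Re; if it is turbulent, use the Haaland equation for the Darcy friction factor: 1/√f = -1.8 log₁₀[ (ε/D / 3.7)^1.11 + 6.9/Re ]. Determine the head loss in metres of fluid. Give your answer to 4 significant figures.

h_f ≈ 0.01329 m

Q = 94.21 m³/h = 94.21/3600 = 0.02617 m³/s.
Cross-sectional area A = πD²/4 = π(0.4822)²/4 = 0.1826 m²; mean velocity V = Q/A = 0.02617/0.1826 = 0.1433 m/s.
Reynolds number Re = ρVD/μ = 1022 · 0.1433 · 0.4822 / 0.000942 = 7.497e+04.
Re > 4000 → turbulent. Relative roughness ε/D = 4.7e-05/0.4822 = 9.75e-05. Haaland: 1/√f = -1.8 log₁₀[(9.75e-05/3.7)^1.11 + 6.9/7.497e+04] = -1.8 log₁₀[8.26e-06 + 9.2e-05] = 7.198, so f = 0.0193.
Darcy-Weisbach: ΔP = f(L/D)(ρV²/2) = 0.0193·(317.1/0.4822)·(1022·0.1433²/2) = 0.0193·657.6·10.49 = 133.2 Pa.
Head loss h_f = ΔP/(ρg) = 133.2/(1022·9.81) = 0.01329 m.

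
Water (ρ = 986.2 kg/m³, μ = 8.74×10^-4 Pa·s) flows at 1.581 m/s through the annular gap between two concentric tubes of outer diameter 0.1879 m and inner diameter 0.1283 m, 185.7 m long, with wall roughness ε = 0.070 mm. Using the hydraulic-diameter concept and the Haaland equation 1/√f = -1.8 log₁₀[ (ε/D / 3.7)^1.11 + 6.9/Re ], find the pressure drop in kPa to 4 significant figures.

Hydraulic diameter D_h = 4A/P = D_o - D_i = 0.1879 - 0.1283 = 0.0596 m.
Re = ρVD_h/μ = 986.2·1.581·0.0596/0.000874 = 1.063e+05.
ε/D_h = 7e-05/0.0596 = 0.00117; Haaland gives 1/√f = -1.8 log₁₀[0.000131+6.49e-05] = 6.675, so f = 0.02244.
ΔP = f(L/D_h)(ρV²/2) = 0.02244·185.7/0.0596·1233 = 8.619e+04 Pa.
ΔP = 86.19 kPa.

ΔP ≈ 86.19 kPa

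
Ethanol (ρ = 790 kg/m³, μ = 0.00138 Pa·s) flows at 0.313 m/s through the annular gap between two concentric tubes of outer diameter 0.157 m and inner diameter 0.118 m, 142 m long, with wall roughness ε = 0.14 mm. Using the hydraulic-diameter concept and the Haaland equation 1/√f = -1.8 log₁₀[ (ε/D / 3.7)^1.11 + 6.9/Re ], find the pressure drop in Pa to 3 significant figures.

Hydraulic diameter D_h = 4A/P = D_o - D_i = 0.157 - 0.118 = 0.039 m.
Re = ρVD_h/μ = 790·0.313·0.039/0.00138 = 6988.
ε/D_h = 0.00014/0.039 = 0.00359; Haaland gives 1/√f = -1.8 log₁₀[0.000452+0.000987] = 5.115, so f = 0.03822.
ΔP = f(L/D_h)(ρV²/2) = 0.03822·142/0.039·38.7 = 5385 Pa.

ΔP ≈ 5390 Pa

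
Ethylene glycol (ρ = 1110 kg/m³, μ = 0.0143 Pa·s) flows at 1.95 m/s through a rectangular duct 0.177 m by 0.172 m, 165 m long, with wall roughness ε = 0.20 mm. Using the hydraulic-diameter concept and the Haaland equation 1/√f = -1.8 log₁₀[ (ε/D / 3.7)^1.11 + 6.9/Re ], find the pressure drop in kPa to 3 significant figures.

Hydraulic diameter D_h = 4A/P = 4·(0.177·0.172)/(2·(0.177+0.172)) = 0.1218/0.698 = 0.1745 m.
Re = ρVD_h/μ = 1110·1.95·0.1745/0.0143 = 2.641e+04.
ε/D_h = 0.0002/0.1745 = 0.00115; Haaland gives 1/√f = -1.8 log₁₀[0.000127+0.000261] = 6.139, so f = 0.02654.
ΔP = f(L/D_h)(ρV²/2) = 0.02654·165/0.1745·2110 = 5.296e+04 Pa.
ΔP = 53.0 kPa.

ΔP ≈ 53.0 kPa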